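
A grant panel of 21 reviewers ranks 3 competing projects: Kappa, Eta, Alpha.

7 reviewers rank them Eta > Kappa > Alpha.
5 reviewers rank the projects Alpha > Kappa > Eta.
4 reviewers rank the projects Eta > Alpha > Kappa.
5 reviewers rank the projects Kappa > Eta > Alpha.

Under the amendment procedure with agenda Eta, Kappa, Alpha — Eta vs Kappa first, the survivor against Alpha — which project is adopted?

Eta

Round 1: Eta vs Kappa — 11–10, Eta advances.
Round 2: Eta vs Alpha — 16–5, Eta advances.
The agenda winner is Eta.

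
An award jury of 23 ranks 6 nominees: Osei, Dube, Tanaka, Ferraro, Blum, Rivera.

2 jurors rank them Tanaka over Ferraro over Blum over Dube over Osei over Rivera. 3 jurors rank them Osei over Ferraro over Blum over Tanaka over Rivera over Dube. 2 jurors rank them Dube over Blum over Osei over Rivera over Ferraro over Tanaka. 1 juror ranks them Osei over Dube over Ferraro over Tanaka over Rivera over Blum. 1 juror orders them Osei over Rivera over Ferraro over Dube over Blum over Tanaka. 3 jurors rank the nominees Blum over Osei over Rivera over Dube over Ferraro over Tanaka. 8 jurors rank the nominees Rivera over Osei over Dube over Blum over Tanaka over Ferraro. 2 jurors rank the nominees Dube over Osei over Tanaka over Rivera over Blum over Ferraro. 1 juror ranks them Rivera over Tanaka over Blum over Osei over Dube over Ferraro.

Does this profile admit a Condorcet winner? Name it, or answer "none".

Pairwise majorities:
Osei vs Dube: Osei, 17–6.
Osei–Tanaka: Osei 20–3.
Osei vs Ferraro: Osei, 21–2.
Osei vs Blum: Osei, 15–8.
Osei vs Rivera: Osei wins 14–9.
Dube–Tanaka: Dube 17–6.
Dube vs Ferraro: Dube, 17–6.
Dube–Blum: Dube 14–9.
Dube–Rivera: Rivera 16–7.
Tanaka–Ferraro: Tanaka 13–10.
Tanaka–Blum: Blum 17–6.
Tanaka–Rivera: Rivera 15–8.
Ferraro vs Blum: Blum, 16–7.
Ferraro vs Rivera: Rivera wins 17–6.
Blum vs Rivera: Rivera wins 13–10.
Osei wins every pairwise contest, so Osei is the Condorcet winner.

Osei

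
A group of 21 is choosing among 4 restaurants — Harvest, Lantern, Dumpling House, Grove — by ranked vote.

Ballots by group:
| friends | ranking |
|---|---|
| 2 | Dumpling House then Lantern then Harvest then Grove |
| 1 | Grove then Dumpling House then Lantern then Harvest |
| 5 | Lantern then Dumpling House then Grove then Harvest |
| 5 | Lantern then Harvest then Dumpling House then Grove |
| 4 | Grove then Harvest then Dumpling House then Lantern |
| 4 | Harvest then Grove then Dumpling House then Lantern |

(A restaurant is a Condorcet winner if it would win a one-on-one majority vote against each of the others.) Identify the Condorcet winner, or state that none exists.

Head-to-head results (21 friends):
Harvest vs Lantern: Harvest is ranked higher on 4+4 = 8 ballots, Lantern on 13. Lantern wins 13–8.
Harvest vs Dumpling House: 5+4+4 = 13 for Harvest, 8 for Dumpling House — Harvest by 13–8.
Harvest vs Grove: Harvest wins 11–10.
Lantern–Dumpling House: Dumpling House 11–10.
Lantern vs Grove: 12 to 9, Lantern.
Dumpling House vs Grove: 12 to 9, Dumpling House.
Every restaurant loses at least once (Harvest loses to Lantern; Lantern loses to Dumpling House; Dumpling House loses to Harvest; Grove loses to Harvest). The majority relation contains the cycle Harvest beats Dumpling House beats Lantern beats Harvest, so there is no Condorcet winner.

none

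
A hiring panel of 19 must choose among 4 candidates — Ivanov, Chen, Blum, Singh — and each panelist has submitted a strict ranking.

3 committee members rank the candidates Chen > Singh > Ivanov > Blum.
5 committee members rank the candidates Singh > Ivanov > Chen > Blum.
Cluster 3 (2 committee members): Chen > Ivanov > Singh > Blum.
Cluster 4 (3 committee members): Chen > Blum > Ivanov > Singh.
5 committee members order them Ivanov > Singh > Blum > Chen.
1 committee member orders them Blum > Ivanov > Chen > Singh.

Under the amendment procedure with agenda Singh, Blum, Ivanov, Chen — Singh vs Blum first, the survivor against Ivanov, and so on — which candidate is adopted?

Round 1: Singh vs Blum — 15–4, Singh advances.
Round 2: Singh vs Ivanov — 8–11, Ivanov advances.
Round 3: Ivanov vs Chen — 11–8, Ivanov advances.
Ivanov survives the agenda.

Ivanov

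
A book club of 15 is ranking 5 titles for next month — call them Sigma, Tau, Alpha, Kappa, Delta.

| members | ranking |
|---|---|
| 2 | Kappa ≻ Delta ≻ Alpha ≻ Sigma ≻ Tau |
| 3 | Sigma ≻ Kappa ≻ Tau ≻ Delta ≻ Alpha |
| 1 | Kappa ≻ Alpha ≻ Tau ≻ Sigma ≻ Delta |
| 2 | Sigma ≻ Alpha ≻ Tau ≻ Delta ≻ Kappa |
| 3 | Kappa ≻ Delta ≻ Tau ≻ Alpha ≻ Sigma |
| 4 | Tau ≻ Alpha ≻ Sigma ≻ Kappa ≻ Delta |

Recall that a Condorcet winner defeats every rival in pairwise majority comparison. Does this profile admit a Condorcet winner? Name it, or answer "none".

Check each pair by majority over 15 ballots:
Sigma vs Tau: 2+3+2 = 7 for Sigma, 8 for Tau — Tau by 8–7.
Sigma vs Alpha: 5 to 10, Alpha.
Sigma vs Kappa: Sigma preferred on 3+2+4 = 9 ballots; Sigma wins 9–6.
Sigma vs Delta: Sigma preferred on 3+1+2+4 = 10 ballots; Sigma wins 10–5.
Tau vs Alpha: Tau is ranked higher on 3+3+4 = 10 ballots, Alpha on 5. Tau wins 10–5.
Tau vs Kappa: Tau preferred on 2+4 = 6 ballots; Kappa wins 9–6.
Tau vs Delta: Tau preferred on 3+1+2+4 = 10 ballots; Tau wins 10–5.
Alpha vs Kappa: Alpha preferred on 2+4 = 6 ballots; Kappa wins 9–6.
Alpha vs Delta: Alpha preferred on 1+2+4 = 7 ballots; Delta wins 8–7.
Kappa vs Delta: 2+3+1+3+4 = 13 for Kappa, 2 for Delta — Kappa by 13–2.
Each book drops at least one matchup (Sigma loses to Tau; Tau loses to Kappa; Alpha loses to Tau; Kappa loses to Sigma; Delta loses to Sigma); the cycle Sigma beats Kappa beats Tau beats Sigma rules out a Condorcet winner.

none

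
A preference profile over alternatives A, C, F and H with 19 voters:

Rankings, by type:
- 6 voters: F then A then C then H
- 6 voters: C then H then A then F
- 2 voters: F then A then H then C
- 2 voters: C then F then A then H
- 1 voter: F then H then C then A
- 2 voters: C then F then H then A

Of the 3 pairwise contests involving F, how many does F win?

2

F against each rival (19 voters):
F vs A: F is ranked higher on 6+2+2+1+2 = 13 ballots, A on 6. F wins 13–6.
F vs C: C, 10–9.
F vs H: F wins 13–6.
F beats A, H; loses to C — 2 pairwise wins.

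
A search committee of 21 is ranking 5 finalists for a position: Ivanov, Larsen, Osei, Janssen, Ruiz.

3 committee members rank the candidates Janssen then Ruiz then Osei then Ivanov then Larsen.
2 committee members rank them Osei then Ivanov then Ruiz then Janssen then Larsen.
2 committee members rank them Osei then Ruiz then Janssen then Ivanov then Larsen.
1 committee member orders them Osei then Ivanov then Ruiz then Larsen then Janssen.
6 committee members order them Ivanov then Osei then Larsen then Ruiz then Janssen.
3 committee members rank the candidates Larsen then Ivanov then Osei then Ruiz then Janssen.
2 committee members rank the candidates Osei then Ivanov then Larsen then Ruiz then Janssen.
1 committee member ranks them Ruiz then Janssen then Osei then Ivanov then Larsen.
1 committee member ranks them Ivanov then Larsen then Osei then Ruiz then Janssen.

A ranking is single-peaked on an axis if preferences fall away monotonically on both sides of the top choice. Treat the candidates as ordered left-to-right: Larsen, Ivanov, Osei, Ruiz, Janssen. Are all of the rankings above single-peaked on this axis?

yes

Axis positions: Larsen=1, Ivanov=2, Osei=3, Ruiz=4, Janssen=5.
Group 1 (peak Janssen at position 5): ranking walks positions 5-4-3-2-1, expanding outward from the peak — single-peaked.
Group 2 (peak Osei at position 3): ranking walks positions 3-2-4-5-1, expanding outward from the peak — single-peaked.
Group 3 (peak Osei at position 3): ranking walks positions 3-4-5-2-1, expanding outward from the peak — single-peaked.
Group 4 (peak Osei at position 3): ranking walks positions 3-2-4-1-5, expanding outward from the peak — single-peaked.
Group 5 (peak Ivanov at position 2): ranking walks positions 2-3-1-4-5, expanding outward from the peak — single-peaked.
Group 6 (peak Larsen at position 1): ranking walks positions 1-2-3-4-5, expanding outward from the peak — single-peaked.
Group 7 (peak Osei at position 3): ranking walks positions 3-2-1-4-5, expanding outward from the peak — single-peaked.
Group 8 (peak Ruiz at position 4): ranking walks positions 4-5-3-2-1, expanding outward from the peak — single-peaked.
Group 9 (peak Ivanov at position 2): ranking walks positions 2-1-3-4-5, expanding outward from the peak — single-peaked.
Every ranking is single-peaked on this axis.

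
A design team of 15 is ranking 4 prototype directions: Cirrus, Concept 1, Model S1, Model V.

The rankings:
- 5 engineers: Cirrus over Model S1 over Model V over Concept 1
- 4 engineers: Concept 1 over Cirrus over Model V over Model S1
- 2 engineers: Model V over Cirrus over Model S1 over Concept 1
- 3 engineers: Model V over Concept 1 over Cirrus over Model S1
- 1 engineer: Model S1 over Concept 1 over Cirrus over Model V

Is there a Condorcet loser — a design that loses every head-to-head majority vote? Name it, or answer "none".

Head-to-head results (15 engineers):
Cirrus vs Concept 1: Concept 1, 8–7.
Cirrus vs Model S1: Cirrus, 14–1.
Cirrus vs Model V: 10 to 5, Cirrus.
Concept 1–Model S1: Model S1 8–7.
Concept 1 vs Model V: Model V wins 10–5.
Model S1 vs Model V: Model V wins 9–6.
Every design wins at least one matchup (Cirrus beats Model S1; Concept 1 beats Cirrus; Model S1 beats Concept 1; Model V beats Concept 1), so there is no Condorcet loser.

none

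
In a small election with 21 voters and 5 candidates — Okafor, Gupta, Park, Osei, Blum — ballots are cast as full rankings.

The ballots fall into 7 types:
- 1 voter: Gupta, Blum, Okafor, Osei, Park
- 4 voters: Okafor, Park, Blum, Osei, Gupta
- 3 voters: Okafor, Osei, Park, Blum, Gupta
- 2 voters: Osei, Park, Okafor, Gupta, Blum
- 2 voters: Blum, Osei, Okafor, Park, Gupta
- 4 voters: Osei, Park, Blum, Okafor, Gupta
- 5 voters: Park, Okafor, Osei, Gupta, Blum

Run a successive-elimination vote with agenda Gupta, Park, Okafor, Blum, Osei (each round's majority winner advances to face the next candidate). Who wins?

Osei

Round 1: Gupta vs Park — 1–20, Park advances.
Round 2: Park vs Okafor — 11–10, Park advances.
Round 3: Park vs Blum — 18–3, Park advances.
Round 4: Park vs Osei — 9–12, Osei advances.
The agenda winner is Osei.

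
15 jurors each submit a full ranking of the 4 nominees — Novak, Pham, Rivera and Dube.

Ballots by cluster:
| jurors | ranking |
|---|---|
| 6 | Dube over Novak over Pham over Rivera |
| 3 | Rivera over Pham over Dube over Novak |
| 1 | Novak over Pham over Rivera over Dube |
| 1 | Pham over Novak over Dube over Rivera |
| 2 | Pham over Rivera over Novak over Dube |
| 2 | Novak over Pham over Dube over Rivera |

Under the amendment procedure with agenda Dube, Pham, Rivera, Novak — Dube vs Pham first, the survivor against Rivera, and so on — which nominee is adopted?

Novak

Round 1: Dube vs Pham — 6–9, Pham advances.
Round 2: Pham vs Rivera — 12–3, Pham advances.
Round 3: Pham vs Novak — 6–9, Novak advances.
Novak survives the agenda.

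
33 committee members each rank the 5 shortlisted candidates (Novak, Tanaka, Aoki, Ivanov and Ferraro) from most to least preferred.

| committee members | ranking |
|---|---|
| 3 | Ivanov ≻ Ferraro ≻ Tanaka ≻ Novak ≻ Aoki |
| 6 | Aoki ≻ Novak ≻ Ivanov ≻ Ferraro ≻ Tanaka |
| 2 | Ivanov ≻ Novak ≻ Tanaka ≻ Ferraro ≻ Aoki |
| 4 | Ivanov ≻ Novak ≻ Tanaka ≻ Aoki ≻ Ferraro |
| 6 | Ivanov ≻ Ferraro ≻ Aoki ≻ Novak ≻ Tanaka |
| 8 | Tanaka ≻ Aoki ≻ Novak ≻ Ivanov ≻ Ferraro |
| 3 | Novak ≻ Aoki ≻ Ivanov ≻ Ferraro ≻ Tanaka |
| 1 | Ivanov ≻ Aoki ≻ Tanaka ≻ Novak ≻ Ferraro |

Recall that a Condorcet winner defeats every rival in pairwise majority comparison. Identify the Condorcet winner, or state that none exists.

Pairwise majorities:
Novak vs Tanaka: 21 to 12, Novak.
Novak vs Aoki: Aoki, 21–12.
Novak–Ivanov: Novak 17–16.
Novak vs Ferraro: 24 to 9, Novak.
Tanaka–Aoki: Tanaka 17–16.
Tanaka vs Ivanov: Ivanov wins 25–8.
Tanaka vs Ferraro: Ferraro wins 18–15.
Aoki vs Ivanov: Aoki wins 17–16.
Aoki vs Ferraro: Aoki, 22–11.
Ivanov vs Ferraro: Ivanov wins 33–0.
No candidate is unbeaten: Novak loses to Aoki; Tanaka loses to Novak; Aoki loses to Tanaka; Ivanov loses to Novak; Ferraro loses to Novak. In particular Novak → Tanaka → Aoki → Novak is a majority cycle — no Condorcet winner exists.

none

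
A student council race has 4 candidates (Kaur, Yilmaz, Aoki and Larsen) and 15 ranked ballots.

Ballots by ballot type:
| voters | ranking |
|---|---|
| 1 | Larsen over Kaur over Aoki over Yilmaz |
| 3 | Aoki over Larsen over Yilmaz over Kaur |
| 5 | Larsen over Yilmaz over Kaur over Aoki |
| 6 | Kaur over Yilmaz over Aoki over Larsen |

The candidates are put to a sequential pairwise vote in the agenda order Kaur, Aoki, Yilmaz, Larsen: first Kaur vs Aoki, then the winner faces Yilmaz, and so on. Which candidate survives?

Round 1: Kaur vs Aoki — 12–3, Kaur advances.
Round 2: Kaur vs Yilmaz — 7–8, Yilmaz advances.
Round 3: Yilmaz vs Larsen — 6–9, Larsen advances.
The agenda winner is Larsen.

Larsen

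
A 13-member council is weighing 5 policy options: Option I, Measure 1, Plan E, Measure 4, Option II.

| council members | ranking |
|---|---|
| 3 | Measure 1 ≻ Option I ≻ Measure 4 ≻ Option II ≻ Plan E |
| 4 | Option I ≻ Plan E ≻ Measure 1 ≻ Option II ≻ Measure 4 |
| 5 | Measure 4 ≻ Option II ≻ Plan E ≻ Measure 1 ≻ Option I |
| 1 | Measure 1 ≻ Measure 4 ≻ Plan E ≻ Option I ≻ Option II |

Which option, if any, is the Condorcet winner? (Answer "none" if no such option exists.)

none

Check each pair by majority over 13 ballots:
Option I vs Measure 1: Option I is ranked higher on 4 ballots, Measure 1 on 9. Measure 1 wins 9–4.
Option I vs Plan E: Option I preferred on 3+4 = 7 ballots; Option I wins 7–6.
Option I vs Measure 4: 7 to 6, Option I.
Option I vs Option II: 8 to 5, Option I.
Measure 1 vs Plan E: 4 to 9, Plan E.
Measure 1 vs Measure 4: Measure 1 is ranked higher on 3+4+1 = 8 ballots, Measure 4 on 5. Measure 1 wins 8–5.
Measure 1 vs Option II: Measure 1 is ranked higher on 3+4+1 = 8 ballots, Option II on 5. Measure 1 wins 8–5.
Plan E vs Measure 4: 4 to 9, Measure 4.
Plan E vs Option II: 4+1 = 5 for Plan E, 8 for Option II — Option II by 8–5.
Measure 4 vs Option II: 9 to 4, Measure 4.
Each option drops at least one matchup (Option I loses to Measure 1; Measure 1 loses to Plan E; Plan E loses to Option I; Measure 4 loses to Option I; Option II loses to Option I); the cycle Option I → Plan E → Measure 1 → Option I rules out a Condorcet winner.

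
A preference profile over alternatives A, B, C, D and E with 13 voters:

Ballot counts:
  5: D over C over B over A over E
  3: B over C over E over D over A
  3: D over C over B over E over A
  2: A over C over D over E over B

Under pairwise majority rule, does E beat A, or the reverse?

A

Ballots ranking E above A: 3 + 3 = 6.
Ballots ranking A above E: 13 − 6 = 7.
A wins the head-to-head 7–6.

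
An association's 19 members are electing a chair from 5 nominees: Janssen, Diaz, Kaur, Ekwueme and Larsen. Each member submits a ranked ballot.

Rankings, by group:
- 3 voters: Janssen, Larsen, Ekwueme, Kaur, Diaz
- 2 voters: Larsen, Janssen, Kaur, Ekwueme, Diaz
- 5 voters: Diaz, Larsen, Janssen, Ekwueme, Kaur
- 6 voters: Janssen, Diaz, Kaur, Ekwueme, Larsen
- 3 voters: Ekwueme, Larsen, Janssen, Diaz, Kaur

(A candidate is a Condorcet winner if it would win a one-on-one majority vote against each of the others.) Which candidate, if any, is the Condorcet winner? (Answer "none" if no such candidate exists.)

none

Check each pair by majority over 19 ballots:
Janssen vs Diaz: 3+2+6+3 = 14 for Janssen, 5 for Diaz — Janssen by 14–5.
Janssen vs Kaur: 19 to 0, Janssen.
Janssen vs Ekwueme: Janssen wins 16–3.
Janssen–Larsen: Larsen 10–9.
Diaz vs Kaur: Diaz wins 14–5.
Diaz vs Ekwueme: Diaz is ranked higher on 5+6 = 11 ballots, Ekwueme on 8. Diaz wins 11–8.
Diaz vs Larsen: Diaz wins 11–8.
Kaur–Ekwueme: Ekwueme 11–8.
Kaur vs Larsen: Kaur preferred on 6 ballots; Larsen wins 13–6.
Ekwueme vs Larsen: Larsen, 10–9.
Each candidate drops at least one matchup (Janssen loses to Larsen; Diaz loses to Janssen; Kaur loses to Janssen; Ekwueme loses to Janssen; Larsen loses to Diaz); the cycle Janssen → Diaz → Larsen → Janssen rules out a Condorcet winner.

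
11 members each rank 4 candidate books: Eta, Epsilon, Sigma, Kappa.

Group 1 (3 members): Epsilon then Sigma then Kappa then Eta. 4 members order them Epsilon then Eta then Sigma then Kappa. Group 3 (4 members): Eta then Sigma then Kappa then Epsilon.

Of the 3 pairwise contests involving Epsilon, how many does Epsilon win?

3

Epsilon against each rival (11 members):
Epsilon vs Eta: Epsilon, 7–4.
Epsilon vs Sigma: Epsilon is ranked higher on 3+4 = 7 ballots, Sigma on 4. Epsilon wins 7–4.
Epsilon vs Kappa: 3+4 = 7 for Epsilon, 4 for Kappa — Epsilon by 7–4.
Epsilon beats Eta, Sigma, Kappa — 3 pairwise wins.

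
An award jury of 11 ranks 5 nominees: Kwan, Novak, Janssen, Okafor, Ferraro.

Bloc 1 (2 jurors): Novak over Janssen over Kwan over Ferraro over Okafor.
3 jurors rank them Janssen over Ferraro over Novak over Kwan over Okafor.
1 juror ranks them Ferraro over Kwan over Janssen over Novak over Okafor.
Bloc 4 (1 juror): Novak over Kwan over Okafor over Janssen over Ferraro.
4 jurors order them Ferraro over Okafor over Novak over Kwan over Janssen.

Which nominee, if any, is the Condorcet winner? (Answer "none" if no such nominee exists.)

Pairwise majorities:
Kwan vs Novak: 1 to 10, Novak.
Kwan vs Janssen: Kwan wins 6–5.
Kwan vs Okafor: Kwan wins 7–4.
Kwan vs Ferraro: Ferraro, 8–3.
Novak vs Janssen: Novak wins 7–4.
Novak vs Okafor: Novak, 7–4.
Novak vs Ferraro: Ferraro, 8–3.
Janssen vs Okafor: 2+3+1 = 6 for Janssen, 5 for Okafor — Janssen by 6–5.
Janssen vs Ferraro: Janssen preferred on 2+3+1 = 6 ballots; Janssen wins 6–5.
Okafor vs Ferraro: Okafor is ranked higher on 1 ballot, Ferraro on 10. Ferraro wins 10–1.
No nominee is unbeaten: Kwan loses to Novak; Novak loses to Ferraro; Janssen loses to Kwan; Okafor loses to Kwan; Ferraro loses to Janssen. In particular Kwan > Janssen > Ferraro > Kwan is a majority cycle — no Condorcet winner exists.

none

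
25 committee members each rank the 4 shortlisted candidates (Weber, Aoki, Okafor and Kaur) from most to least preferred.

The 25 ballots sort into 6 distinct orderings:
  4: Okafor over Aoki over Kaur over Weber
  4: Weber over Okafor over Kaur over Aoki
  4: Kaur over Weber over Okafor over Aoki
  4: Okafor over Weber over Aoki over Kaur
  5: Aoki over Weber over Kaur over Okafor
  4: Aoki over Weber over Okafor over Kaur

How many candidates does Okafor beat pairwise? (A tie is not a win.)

2

Okafor against each rival (25 committee members):
Okafor vs Weber: Okafor preferred on 4+4 = 8 ballots; Weber wins 17–8.
Okafor vs Aoki: Okafor preferred on 4+4+4+4 = 16 ballots; Okafor wins 16–9.
Okafor vs Kaur: Okafor preferred on 4+4+4+4 = 16 ballots; Okafor wins 16–9.
Okafor beats Aoki, Kaur; loses to Weber — 2 pairwise wins.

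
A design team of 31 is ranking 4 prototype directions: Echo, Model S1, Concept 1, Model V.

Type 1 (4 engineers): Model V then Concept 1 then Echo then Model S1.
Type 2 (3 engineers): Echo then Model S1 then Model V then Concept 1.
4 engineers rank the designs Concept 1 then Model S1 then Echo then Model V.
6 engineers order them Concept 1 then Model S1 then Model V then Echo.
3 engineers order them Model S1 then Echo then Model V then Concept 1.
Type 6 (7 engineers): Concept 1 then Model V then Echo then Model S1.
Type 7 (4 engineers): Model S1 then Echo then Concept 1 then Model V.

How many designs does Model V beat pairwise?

1

Model V against each rival (31 engineers):
Model V vs Echo: Model V preferred on 4+6+7 = 17 ballots; Model V wins 17–14.
Model V vs Model S1: 11 to 20, Model S1.
Model V vs Concept 1: 4+3+3 = 10 for Model V, 21 for Concept 1 — Concept 1 by 21–10.
Model V beats Echo; loses to Model S1, Concept 1 — 1 pairwise win.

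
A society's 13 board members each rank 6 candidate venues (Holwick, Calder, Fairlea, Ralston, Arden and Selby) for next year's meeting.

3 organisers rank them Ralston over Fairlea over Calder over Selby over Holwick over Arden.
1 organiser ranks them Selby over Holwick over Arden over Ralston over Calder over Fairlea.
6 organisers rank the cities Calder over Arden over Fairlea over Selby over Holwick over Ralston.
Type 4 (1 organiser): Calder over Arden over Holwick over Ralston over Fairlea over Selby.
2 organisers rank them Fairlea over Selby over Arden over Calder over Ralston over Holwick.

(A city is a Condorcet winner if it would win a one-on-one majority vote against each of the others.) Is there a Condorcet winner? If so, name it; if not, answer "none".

Calder

Head-to-head results (13 organisers):
Holwick–Calder: Calder 12–1.
Holwick vs Fairlea: Fairlea wins 11–2.
Holwick–Ralston: Holwick 8–5.
Holwick vs Arden: Arden, 9–4.
Holwick vs Selby: Selby, 12–1.
Calder–Fairlea: Calder 8–5.
Calder vs Ralston: Calder, 9–4.
Calder–Arden: Calder 10–3.
Calder vs Selby: Calder wins 10–3.
Fairlea vs Ralston: Fairlea wins 8–5.
Fairlea–Arden: Arden 8–5.
Fairlea–Selby: Fairlea 12–1.
Ralston vs Arden: Arden wins 10–3.
Ralston vs Selby: Selby, 9–4.
Arden vs Selby: Arden wins 7–6.
Calder defeats every rival head-to-head and is the Condorcet winner.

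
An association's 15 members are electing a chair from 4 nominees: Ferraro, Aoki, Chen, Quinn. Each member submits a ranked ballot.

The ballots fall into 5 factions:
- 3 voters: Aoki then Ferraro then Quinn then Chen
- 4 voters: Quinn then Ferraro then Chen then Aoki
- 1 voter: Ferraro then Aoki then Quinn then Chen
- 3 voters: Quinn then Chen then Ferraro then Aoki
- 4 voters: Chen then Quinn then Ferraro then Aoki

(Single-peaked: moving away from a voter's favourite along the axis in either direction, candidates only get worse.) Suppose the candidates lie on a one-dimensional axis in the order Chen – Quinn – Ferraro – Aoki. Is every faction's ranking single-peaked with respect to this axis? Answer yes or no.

Axis positions: Chen=1, Quinn=2, Ferraro=3, Aoki=4.
Faction 1 (peak Aoki at position 4): ranking walks positions 4-3-2-1, expanding outward from the peak — single-peaked.
Faction 2 (peak Quinn at position 2): ranking walks positions 2-3-1-4, expanding outward from the peak — single-peaked.
Faction 3 (peak Ferraro at position 3): ranking walks positions 3-4-2-1, expanding outward from the peak — single-peaked.
Faction 4 (peak Quinn at position 2): ranking walks positions 2-1-3-4, expanding outward from the peak — single-peaked.
Faction 5 (peak Chen at position 1): ranking walks positions 1-2-3-4, expanding outward from the peak — single-peaked.
Every ranking is single-peaked on this axis.

yes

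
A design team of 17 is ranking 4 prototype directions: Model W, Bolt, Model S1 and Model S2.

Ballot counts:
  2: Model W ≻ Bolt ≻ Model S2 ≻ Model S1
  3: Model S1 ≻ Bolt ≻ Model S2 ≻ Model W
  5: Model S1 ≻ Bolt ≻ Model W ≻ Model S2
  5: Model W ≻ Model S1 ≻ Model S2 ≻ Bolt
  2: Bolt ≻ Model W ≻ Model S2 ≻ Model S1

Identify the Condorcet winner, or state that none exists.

Check each pair by majority over 17 ballots:
Model W vs Bolt: Bolt wins 10–7.
Model W vs Model S1: Model W wins 9–8.
Model W vs Model S2: Model W is ranked higher on 2+5+5+2 = 14 ballots, Model S2 on 3. Model W wins 14–3.
Bolt vs Model S1: Model S1 wins 13–4.
Bolt vs Model S2: Bolt, 12–5.
Model S1–Model S2: Model S1 13–4.
Each design drops at least one matchup (Model W loses to Bolt; Bolt loses to Model S1; Model S1 loses to Model W; Model S2 loses to Model W); the cycle Model W > Model S1 > Bolt > Model W rules out a Condorcet winner.

none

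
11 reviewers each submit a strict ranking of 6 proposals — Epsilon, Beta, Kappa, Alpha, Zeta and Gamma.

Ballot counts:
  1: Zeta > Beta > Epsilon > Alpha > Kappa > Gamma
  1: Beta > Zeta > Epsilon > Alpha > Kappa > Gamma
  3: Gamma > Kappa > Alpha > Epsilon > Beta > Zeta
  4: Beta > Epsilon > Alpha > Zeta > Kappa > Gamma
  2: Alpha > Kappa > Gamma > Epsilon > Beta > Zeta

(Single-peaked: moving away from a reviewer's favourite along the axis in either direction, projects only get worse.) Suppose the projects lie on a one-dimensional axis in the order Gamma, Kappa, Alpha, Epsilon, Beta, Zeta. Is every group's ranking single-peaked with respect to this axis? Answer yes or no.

yes

Axis positions: Gamma=1, Kappa=2, Alpha=3, Epsilon=4, Beta=5, Zeta=6.
Group 1 (peak Zeta at position 6): ranking walks positions 6-5-4-3-2-1, expanding outward from the peak — single-peaked.
Group 2 (peak Beta at position 5): ranking walks positions 5-6-4-3-2-1, expanding outward from the peak — single-peaked.
Group 3 (peak Gamma at position 1): ranking walks positions 1-2-3-4-5-6, expanding outward from the peak — single-peaked.
Group 4 (peak Beta at position 5): ranking walks positions 5-4-3-6-2-1, expanding outward from the peak — single-peaked.
Group 5 (peak Alpha at position 3): ranking walks positions 3-2-1-4-5-6, expanding outward from the peak — single-peaked.
Every ranking is single-peaked on this axis.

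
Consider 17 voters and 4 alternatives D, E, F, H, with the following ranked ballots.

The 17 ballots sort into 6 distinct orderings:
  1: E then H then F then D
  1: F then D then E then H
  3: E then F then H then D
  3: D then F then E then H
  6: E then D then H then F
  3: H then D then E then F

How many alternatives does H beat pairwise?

H against each rival (17 voters):
H vs D: H preferred on 1+3+3 = 7 ballots; D wins 10–7.
H vs E: 3 to 14, E.
H vs F: H wins 10–7.
H beats F; loses to D, E — 1 pairwise win.

1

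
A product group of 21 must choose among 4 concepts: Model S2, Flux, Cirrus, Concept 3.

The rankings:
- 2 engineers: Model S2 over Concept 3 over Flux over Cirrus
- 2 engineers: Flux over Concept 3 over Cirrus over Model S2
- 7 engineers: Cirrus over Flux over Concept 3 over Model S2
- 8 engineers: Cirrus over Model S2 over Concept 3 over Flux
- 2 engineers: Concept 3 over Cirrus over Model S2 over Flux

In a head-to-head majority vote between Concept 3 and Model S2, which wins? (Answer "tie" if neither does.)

Concept 3

Ballots ranking Concept 3 above Model S2: 2 + 7 + 2 = 11.
Ballots ranking Model S2 above Concept 3: 21 − 11 = 10.
Concept 3 wins the head-to-head 11–10.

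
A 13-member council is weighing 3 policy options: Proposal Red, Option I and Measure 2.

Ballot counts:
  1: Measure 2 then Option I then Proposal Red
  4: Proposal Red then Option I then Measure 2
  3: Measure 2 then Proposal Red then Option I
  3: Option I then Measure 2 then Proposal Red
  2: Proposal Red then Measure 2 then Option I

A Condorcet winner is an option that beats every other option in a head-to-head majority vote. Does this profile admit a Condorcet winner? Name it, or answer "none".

none

Pairwise majorities:
Proposal Red vs Option I: Proposal Red wins 9–4.
Proposal Red vs Measure 2: Measure 2, 7–6.
Option I–Measure 2: Option I 7–6.
Each option drops at least one matchup (Proposal Red loses to Measure 2; Option I loses to Proposal Red; Measure 2 loses to Option I); the cycle Proposal Red beats Option I beats Measure 2 beats Proposal Red rules out a Condorcet winner.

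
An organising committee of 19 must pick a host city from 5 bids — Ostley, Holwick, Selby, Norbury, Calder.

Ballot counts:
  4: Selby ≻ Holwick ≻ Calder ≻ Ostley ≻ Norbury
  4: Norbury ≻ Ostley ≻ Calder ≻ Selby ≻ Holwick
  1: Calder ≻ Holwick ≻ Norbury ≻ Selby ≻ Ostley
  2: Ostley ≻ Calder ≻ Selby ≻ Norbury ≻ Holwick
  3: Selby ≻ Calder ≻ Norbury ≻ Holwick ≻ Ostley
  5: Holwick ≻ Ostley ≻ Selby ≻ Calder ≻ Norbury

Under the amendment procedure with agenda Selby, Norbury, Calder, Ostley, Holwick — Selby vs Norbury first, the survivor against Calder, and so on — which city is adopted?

Round 1: Selby vs Norbury — 14–5, Selby advances.
Round 2: Selby vs Calder — 12–7, Selby advances.
Round 3: Selby vs Ostley — 8–11, Ostley advances.
Round 4: Ostley vs Holwick — 6–13, Holwick advances.
Holwick survives the agenda.

Holwick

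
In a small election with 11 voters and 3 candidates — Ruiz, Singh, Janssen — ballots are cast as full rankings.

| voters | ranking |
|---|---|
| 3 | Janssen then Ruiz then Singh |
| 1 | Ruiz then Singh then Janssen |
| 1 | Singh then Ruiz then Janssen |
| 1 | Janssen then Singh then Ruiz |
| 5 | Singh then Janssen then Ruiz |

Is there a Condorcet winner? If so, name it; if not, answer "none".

Singh

Check each pair by majority over 11 ballots:
Ruiz vs Singh: 3+1 = 4 for Ruiz, 7 for Singh — Singh by 7–4.
Ruiz vs Janssen: Ruiz is ranked higher on 1+1 = 2 ballots, Janssen on 9. Janssen wins 9–2.
Singh–Janssen: Singh 7–4.
Singh wins every pairwise contest, so Singh is the Condorcet winner.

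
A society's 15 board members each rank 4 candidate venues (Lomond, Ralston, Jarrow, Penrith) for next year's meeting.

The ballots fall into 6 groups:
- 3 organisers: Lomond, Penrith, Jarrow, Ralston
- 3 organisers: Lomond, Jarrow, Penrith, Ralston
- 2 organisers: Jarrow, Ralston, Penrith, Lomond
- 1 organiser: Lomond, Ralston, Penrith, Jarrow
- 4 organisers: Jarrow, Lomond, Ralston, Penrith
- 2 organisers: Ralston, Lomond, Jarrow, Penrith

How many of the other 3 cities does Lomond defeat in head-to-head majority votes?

Lomond against each rival (15 organisers):
Lomond–Ralston: Lomond 11–4.
Lomond vs Jarrow: Lomond wins 9–6.
Lomond vs Penrith: Lomond wins 13–2.
Lomond beats Ralston, Jarrow, Penrith — 3 pairwise wins.

3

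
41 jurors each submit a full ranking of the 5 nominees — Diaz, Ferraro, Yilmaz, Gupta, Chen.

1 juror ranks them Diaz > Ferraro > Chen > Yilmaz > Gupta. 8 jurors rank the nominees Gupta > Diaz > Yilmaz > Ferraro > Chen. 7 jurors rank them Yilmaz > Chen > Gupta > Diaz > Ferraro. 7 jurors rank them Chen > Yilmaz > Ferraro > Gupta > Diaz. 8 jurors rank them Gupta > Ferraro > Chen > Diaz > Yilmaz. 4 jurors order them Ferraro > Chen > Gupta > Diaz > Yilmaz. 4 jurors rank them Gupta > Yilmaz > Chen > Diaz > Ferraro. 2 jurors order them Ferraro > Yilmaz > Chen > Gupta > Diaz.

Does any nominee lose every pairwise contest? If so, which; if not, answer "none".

Head-to-head results (41 jurors):
Diaz vs Ferraro: Ferraro wins 21–20.
Diaz vs Yilmaz: Diaz wins 21–20.
Diaz vs Gupta: 1 to 40, Gupta.
Diaz vs Chen: Diaz preferred on 1+8 = 9 ballots; Chen wins 32–9.
Ferraro vs Yilmaz: Yilmaz wins 26–15.
Ferraro vs Gupta: 14 to 27, Gupta.
Ferraro vs Chen: 23 to 18, Ferraro.
Yilmaz vs Gupta: 1+7+7+2 = 17 for Yilmaz, 24 for Gupta — Gupta by 24–17.
Yilmaz vs Chen: Yilmaz, 21–20.
Gupta vs Chen: Gupta preferred on 8+8+4 = 20 ballots; Chen wins 21–20.
Every nominee wins at least one matchup (Diaz beats Yilmaz; Ferraro beats Diaz; Yilmaz beats Ferraro; Gupta beats Diaz; Chen beats Diaz), so there is no Condorcet loser.

none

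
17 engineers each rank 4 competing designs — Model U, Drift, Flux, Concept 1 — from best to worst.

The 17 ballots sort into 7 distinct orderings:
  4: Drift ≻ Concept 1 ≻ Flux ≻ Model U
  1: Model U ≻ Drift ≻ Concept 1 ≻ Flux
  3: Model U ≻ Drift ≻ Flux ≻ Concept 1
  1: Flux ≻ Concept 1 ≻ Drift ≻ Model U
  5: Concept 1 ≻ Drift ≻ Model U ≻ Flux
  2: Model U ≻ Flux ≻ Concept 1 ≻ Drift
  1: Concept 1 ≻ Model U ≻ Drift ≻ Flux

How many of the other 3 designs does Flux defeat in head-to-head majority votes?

0

Flux against each rival (17 engineers):
Flux vs Model U: Flux is ranked higher on 4+1 = 5 ballots, Model U on 12. Model U wins 12–5.
Flux vs Drift: Flux preferred on 1+2 = 3 ballots; Drift wins 14–3.
Flux vs Concept 1: Flux preferred on 3+1+2 = 6 ballots; Concept 1 wins 11–6.
Flux beats no one; loses to Model U, Drift, Concept 1 — 0 pairwise wins.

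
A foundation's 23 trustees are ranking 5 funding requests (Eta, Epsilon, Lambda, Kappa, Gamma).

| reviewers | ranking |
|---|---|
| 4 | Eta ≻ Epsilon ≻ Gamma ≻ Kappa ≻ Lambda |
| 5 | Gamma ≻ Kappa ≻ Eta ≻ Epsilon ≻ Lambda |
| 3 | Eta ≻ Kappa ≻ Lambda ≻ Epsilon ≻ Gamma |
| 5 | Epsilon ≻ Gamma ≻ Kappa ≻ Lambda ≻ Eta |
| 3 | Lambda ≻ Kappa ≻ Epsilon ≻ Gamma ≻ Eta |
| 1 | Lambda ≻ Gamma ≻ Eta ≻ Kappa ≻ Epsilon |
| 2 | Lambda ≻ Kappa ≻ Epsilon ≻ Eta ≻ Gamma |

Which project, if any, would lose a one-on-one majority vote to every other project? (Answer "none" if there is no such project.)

Pairwise majorities:
Eta vs Epsilon: Eta, 13–10.
Eta vs Lambda: Eta preferred on 4+5+3 = 12 ballots; Eta wins 12–11.
Eta vs Kappa: 8 to 15, Kappa.
Eta vs Gamma: Gamma, 14–9.
Epsilon vs Lambda: 4+5+5 = 14 for Epsilon, 9 for Lambda — Epsilon by 14–9.
Epsilon vs Kappa: Kappa, 14–9.
Epsilon–Gamma: Epsilon 17–6.
Lambda vs Kappa: 6 to 17, Kappa.
Lambda–Gamma: Gamma 14–9.
Kappa vs Gamma: Gamma wins 15–8.
Only Lambda has no wins; Lambda is the Condorcet loser.

Lambda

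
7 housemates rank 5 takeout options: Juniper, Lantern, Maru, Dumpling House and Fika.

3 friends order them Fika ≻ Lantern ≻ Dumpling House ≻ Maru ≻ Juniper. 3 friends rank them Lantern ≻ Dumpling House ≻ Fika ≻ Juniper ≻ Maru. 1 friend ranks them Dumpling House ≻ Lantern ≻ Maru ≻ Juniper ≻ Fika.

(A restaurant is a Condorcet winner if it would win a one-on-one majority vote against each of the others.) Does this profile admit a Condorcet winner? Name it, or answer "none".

Head-to-head results (7 friends):
Juniper vs Lantern: Juniper is ranked higher on 0 ballots, Lantern on 7. Lantern wins 7–0.
Juniper vs Maru: Juniper preferred on 3 ballots; Maru wins 4–3.
Juniper vs Dumpling House: 0 to 7, Dumpling House.
Juniper vs Fika: 1 for Juniper, 6 for Fika — Fika by 6–1.
Lantern vs Maru: Lantern preferred on 3+3+1 = 7 ballots; Lantern wins 7–0.
Lantern vs Dumpling House: Lantern is ranked higher on 3+3 = 6 ballots, Dumpling House on 1. Lantern wins 6–1.
Lantern vs Fika: 4 to 3, Lantern.
Maru vs Dumpling House: Maru preferred on 0 ballots; Dumpling House wins 7–0.
Maru vs Fika: 1 for Maru, 6 for Fika — Fika by 6–1.
Dumpling House vs Fika: 3+1 = 4 for Dumpling House, 3 for Fika — Dumpling House by 4–3.
Lantern wins every pairwise contest, so Lantern is the Condorcet winner.

Lantern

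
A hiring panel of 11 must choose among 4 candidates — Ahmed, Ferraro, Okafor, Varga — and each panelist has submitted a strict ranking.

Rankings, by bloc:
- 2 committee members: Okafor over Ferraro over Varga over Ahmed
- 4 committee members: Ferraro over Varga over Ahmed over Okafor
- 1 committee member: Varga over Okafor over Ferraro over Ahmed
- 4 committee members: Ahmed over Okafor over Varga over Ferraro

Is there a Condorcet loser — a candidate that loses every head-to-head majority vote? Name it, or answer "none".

Head-to-head results (11 committee members):
Ahmed vs Ferraro: 4 to 7, Ferraro.
Ahmed vs Okafor: 8 to 3, Ahmed.
Ahmed vs Varga: 4 for Ahmed, 7 for Varga — Varga by 7–4.
Ferraro vs Okafor: 4 for Ferraro, 7 for Okafor — Okafor by 7–4.
Ferraro–Varga: Ferraro 6–5.
Okafor vs Varga: 2+4 = 6 for Okafor, 5 for Varga — Okafor by 6–5.
Each candidate has at least one pairwise win (Ahmed beats Okafor; Ferraro beats Ahmed; Okafor beats Ferraro; Varga beats Ahmed) — no Condorcet loser.

none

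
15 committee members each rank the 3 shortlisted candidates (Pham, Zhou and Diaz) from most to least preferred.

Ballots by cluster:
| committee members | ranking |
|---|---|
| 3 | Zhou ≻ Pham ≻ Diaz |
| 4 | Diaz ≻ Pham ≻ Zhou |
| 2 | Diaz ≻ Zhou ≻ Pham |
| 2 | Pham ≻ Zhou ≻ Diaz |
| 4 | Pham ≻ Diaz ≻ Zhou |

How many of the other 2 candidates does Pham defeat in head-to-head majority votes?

2

Pham against each rival (15 committee members):
Pham vs Zhou: Pham wins 10–5.
Pham vs Diaz: Pham wins 9–6.
Pham beats Zhou, Diaz — 2 pairwise wins.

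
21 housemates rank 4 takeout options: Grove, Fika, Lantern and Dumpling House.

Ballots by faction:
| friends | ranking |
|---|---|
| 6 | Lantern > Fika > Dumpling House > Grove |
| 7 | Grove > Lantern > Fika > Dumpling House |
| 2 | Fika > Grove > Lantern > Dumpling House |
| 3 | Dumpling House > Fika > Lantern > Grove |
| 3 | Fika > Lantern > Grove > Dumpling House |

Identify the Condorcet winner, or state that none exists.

Check each pair by majority over 21 ballots:
Grove vs Fika: Grove preferred on 7 ballots; Fika wins 14–7.
Grove vs Lantern: 9 to 12, Lantern.
Grove vs Dumpling House: Grove wins 12–9.
Fika vs Lantern: Lantern wins 13–8.
Fika vs Dumpling House: Fika preferred on 6+7+2+3 = 18 ballots; Fika wins 18–3.
Lantern vs Dumpling House: Lantern wins 18–3.
Lantern defeats every rival head-to-head and is the Condorcet winner.

Lantern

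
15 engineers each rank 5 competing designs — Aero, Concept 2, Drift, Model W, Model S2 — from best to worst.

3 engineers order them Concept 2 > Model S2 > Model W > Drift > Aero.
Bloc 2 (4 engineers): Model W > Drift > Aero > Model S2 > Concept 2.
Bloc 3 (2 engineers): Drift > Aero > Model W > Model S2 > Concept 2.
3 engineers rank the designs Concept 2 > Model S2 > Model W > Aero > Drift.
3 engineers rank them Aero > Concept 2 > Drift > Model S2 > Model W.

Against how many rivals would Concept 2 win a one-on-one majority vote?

3

Concept 2 against each rival (15 engineers):
Concept 2 vs Aero: 3+3 = 6 for Concept 2, 9 for Aero — Aero by 9–6.
Concept 2 vs Drift: Concept 2 is ranked higher on 3+3+3 = 9 ballots, Drift on 6. Concept 2 wins 9–6.
Concept 2 vs Model W: Concept 2, 9–6.
Concept 2 vs Model S2: Concept 2 preferred on 3+3+3 = 9 ballots; Concept 2 wins 9–6.
Concept 2 beats Drift, Model W, Model S2; loses to Aero — 3 pairwise wins.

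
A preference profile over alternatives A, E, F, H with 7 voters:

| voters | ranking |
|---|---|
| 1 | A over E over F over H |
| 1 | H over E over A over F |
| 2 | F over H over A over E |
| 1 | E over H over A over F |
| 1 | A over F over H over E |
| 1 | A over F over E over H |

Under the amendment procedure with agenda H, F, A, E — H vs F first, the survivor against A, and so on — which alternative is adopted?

Round 1: H vs F — 2–5, F advances.
Round 2: F vs A — 2–5, A advances.
Round 3: A vs E — 5–2, A advances.
A survives the agenda.

A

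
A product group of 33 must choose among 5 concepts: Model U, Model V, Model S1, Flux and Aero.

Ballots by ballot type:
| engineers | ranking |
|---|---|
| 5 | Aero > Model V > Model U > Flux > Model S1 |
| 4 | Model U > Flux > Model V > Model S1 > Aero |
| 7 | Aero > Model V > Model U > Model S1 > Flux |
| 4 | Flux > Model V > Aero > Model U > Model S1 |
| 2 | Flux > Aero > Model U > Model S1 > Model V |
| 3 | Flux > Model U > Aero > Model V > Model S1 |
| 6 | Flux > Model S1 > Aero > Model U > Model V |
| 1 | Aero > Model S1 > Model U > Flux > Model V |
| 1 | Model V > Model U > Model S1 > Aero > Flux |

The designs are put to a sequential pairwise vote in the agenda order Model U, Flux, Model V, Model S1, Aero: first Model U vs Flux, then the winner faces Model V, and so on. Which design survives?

Aero

Round 1: Model U vs Flux — 18–15, Model U advances.
Round 2: Model U vs Model V — 16–17, Model V advances.
Round 3: Model V vs Model S1 — 24–9, Model V advances.
Round 4: Model V vs Aero — 9–24, Aero advances.
The agenda winner is Aero.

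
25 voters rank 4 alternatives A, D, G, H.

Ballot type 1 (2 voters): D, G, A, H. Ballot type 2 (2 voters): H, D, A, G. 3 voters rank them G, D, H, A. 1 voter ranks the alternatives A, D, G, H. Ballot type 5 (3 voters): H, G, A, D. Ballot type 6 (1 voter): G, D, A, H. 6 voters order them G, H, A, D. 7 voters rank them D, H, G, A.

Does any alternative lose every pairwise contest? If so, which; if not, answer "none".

Head-to-head results (25 voters):
A–D: D 15–10.
A vs G: A is ranked higher on 2+1 = 3 ballots, G on 22. G wins 22–3.
A–H: H 21–4.
D vs G: G, 13–12.
D vs H: D, 14–11.
G–H: G 13–12.
Only A has no wins; A is the Condorcet loser.

A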